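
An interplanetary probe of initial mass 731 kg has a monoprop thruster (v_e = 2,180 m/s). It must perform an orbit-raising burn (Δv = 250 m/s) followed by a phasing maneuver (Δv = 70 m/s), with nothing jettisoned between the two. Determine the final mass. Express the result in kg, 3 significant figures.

final mass ≈ 631 kg

After the first burn: m = 731 × exp(−250/2180.0) = 731 × 0.89165 = 651.796 kg.
After the second burn: m = 651.796 × exp(−70/2180.0) = 651.796 × 0.96840 = 631.199 kg.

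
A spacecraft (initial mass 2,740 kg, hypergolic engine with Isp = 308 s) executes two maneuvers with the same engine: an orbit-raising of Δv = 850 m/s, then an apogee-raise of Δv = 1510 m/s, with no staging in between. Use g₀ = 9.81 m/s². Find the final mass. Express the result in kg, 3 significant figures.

final mass ≈ 1250 kg

v_e = Isp · g₀ = 308 × 9.81 = 3021.5 m/s.
After the first burn: m = 2740 × exp(−850/3021.5) = 2740 × 0.75479 = 2,068.12 kg.
After the second burn: m = 2,068.12 × exp(−1510/3021.5) = 2,068.12 × 0.60668 = 1,254.69 kg.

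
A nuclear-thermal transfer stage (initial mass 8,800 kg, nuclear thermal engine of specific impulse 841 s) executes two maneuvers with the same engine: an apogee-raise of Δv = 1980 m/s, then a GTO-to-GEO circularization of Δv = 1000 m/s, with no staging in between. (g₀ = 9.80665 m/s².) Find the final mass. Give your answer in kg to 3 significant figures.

v_e = Isp · g₀ = 841 × 9.80665 = 8247.4 m/s.
After the first burn: m = 8800 × exp(−1980/8247.4) = 8800 × 0.78657 = 6,921.82 kg.
After the second burn: m = 6,921.82 × exp(−1000/8247.4) = 6,921.82 × 0.88581 = 6,131.42 kg.

final mass ≈ 6130 kg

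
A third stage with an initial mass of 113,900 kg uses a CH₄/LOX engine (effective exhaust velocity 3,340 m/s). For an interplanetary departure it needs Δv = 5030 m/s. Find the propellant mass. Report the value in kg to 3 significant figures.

propellant mass ≈ 88600 kg

m₀/m_f = exp(Δv / v_e) = exp(5030 / 3340.0) = exp(1.5060) = 4.5086.
m_f = 113,900 / 4.5086 = 25,262.8 kg, so propellant = m₀ − m_f = 113,900 − 25,262.8 = 88,637.2 kg.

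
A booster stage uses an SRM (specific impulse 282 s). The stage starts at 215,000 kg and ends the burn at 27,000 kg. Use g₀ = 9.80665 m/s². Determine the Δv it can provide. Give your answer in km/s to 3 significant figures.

Δv ≈ 5.74 km/s

v_e = Isp · g₀ = 282 × 9.80665 = 2765.5 m/s.
Rocket equation: Δv = v_e · ln(m₀/m_f) = 2765.5 × ln(7.963) = 2765.5 × 2.0748 ≈ 5737.8 m/s.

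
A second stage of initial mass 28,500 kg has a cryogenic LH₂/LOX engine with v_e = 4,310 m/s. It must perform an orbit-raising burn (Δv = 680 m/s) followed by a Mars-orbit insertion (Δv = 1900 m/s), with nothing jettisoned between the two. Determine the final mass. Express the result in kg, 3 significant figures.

After the first burn: m = 28500 × exp(−680/4310.0) = 28500 × 0.85404 = 24,340.1 kg.
After the second burn: m = 24,340.1 × exp(−1900/4310.0) = 24,340.1 × 0.64350 = 15,662.9 kg.

final mass ≈ 15700 kg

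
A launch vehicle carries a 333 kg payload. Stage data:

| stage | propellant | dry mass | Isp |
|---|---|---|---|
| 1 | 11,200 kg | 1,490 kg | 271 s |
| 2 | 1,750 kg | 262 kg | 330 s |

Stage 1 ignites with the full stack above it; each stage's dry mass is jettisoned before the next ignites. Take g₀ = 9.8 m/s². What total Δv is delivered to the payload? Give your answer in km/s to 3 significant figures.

Δv ≈ 8.06 km/s

Ignition mass of stage 1 = 11,200+1,490 + 1,750+262 + 333 = 15,035 kg.
Stage 1: m₀ = 15,035 kg, m_f = 15,035 − 11,200 = 3,835 kg; Δv = 271×9.8×ln(3.92) = 2655.8×1.3662 ≈ 3628 m/s.
Stage 2: m₀ = 2,345 kg, m_f = 2,345 − 1,750 = 595 kg; Δv = 330×9.8×ln(3.941) = 3234.0×1.3715 ≈ 4435 m/s.
Total Δv = 3628 + 4435 = 8063 m/s.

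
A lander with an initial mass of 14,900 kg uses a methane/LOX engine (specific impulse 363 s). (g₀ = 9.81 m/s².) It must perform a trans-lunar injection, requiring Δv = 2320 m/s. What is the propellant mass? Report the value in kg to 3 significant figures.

propellant mass ≈ 7130 kg

v_e = Isp · g₀ = 363 × 9.81 = 3561.0 m/s.
Rocket equation: m₀/m_f = exp(Δv / v_e) = exp(2320 / 3561.0) = exp(0.6515) = 1.9184.
m_f = 14,900 / 1.9184 = 7,766.89 kg, so propellant = m₀ − m_f = 14,900 − 7,766.89 = 7,133.11 kg.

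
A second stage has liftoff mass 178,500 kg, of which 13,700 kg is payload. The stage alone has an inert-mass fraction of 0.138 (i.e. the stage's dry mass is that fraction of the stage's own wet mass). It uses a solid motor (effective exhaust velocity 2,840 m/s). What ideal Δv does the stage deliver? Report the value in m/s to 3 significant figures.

Δv ≈ 4510 m/s

Stage wet mass = m₀ − payload = 178,500 − 13,700 = 164,800 kg.
Stage dry mass = ε × stage wet mass = 0.138 × 164,800 = 22,742.4 kg.
Burnout mass m_f = stage dry + payload = 22,742.4 + 13,700 = 36,442.4 kg.
Using Δv = v_e ln(m₀/m_f): Δv = v_e · ln(178,500/36,442.4) = 2840.0 × ln(4.898) = 2840.0 × 1.5889 ≈ 4512 m/s.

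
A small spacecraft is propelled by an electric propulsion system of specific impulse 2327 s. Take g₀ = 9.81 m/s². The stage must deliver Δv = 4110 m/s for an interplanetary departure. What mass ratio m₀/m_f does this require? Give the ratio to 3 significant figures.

v_e = Isp · g₀ = 2327 × 9.81 = 22827.9 m/s.
Rocket equation: m₀/m_f = exp(Δv / v_e) = exp(4110 / 22827.9) = exp(0.1800) = 1.1973.

mass ratio ≈ 1.20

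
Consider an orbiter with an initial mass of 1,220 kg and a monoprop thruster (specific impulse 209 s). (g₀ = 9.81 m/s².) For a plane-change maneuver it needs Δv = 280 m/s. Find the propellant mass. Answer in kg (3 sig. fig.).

propellant mass ≈ 156 kg

v_e = Isp · g₀ = 209 × 9.81 = 2050.3 m/s.
Using Δv = v_e ln(m₀/m_f): m₀/m_f = exp(Δv / v_e) = exp(280 / 2050.3) = exp(0.1366) = 1.1463.
m_f = 1,220 / 1.1463 = 1,064.29 kg, so propellant = m₀ − m_f = 1,220 − 1,064.29 = 155.71 kg.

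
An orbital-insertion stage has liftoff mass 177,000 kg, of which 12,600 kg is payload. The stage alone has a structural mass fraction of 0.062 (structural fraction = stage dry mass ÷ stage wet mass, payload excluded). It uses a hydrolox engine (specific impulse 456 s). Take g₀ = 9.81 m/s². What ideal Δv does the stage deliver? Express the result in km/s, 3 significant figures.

Stage wet mass = m₀ − payload = 177,000 − 12,600 = 164,400 kg.
Stage dry mass = ε × stage wet mass = 0.062 × 164,400 = 10,192.8 kg.
Burnout mass m_f = stage dry + payload = 10,192.8 + 12,600 = 22,792.8 kg.
v_e = Isp · g₀ = 456 × 9.81 = 4473.4 m/s.
Δv = v_e · ln(177,000/22,792.8) = 4473.4 × ln(7.766) = 4473.4 × 2.0497 ≈ 9169 m/s.

Δv ≈ 9.17 km/s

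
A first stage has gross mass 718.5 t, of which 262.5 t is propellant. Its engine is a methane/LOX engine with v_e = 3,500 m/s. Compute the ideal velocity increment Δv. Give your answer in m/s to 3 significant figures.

m_f = m₀ − m_prop = 718.5 − 262.5 = 456 t.
By the Tsiolkovsky rocket equation, Δv = v_e · ln(m₀/m_f) = 3500.0 × ln(1.576) = 3500.0 × 0.4547 ≈ 1591.4 m/s.

Δv ≈ 1590 m/s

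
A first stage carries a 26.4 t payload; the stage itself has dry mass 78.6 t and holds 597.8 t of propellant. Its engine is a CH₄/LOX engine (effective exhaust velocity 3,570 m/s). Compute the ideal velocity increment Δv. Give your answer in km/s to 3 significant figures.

Δv ≈ 6.79 km/s

m₀ = payload + dry + propellant = 26.4 + 78.6 + 597.8 = 702.8 t.
m_f = payload + dry = 26.4 + 78.6 = 105 t.
By the Tsiolkovsky rocket equation, Δv = v_e · ln(m₀/m_f) = 3570.0 × ln(6.693) = 3570.0 × 1.9011 ≈ 6787.0 m/s.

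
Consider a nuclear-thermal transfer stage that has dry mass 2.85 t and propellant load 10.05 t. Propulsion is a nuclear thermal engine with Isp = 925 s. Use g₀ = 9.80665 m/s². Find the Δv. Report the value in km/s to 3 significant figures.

Δv ≈ 13.7 km/s

v_e = Isp · g₀ = 925 × 9.80665 = 9071.2 m/s.
m₀ = m_dry + m_prop = 2.85 + 10.05 = 12.9 t.
By the Tsiolkovsky rocket equation, Δv = v_e · ln(m₀/m_f) = 9071.2 × ln(4.526) = 9071.2 × 1.5099 ≈ 13696.6 m/s.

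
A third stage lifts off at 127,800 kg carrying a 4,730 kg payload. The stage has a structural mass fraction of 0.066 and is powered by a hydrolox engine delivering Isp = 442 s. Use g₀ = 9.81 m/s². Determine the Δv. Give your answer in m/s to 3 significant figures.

Stage wet mass = m₀ − payload = 127,800 − 4,730 = 123,070 kg.
Stage dry mass = ε × stage wet mass = 0.066 × 123,070 = 8,122.62 kg.
Burnout mass m_f = stage dry + payload = 8,122.62 + 4,730 = 12,852.62 kg.
v_e = Isp · g₀ = 442 × 9.81 = 4336.0 m/s.
By the Tsiolkovsky rocket equation, Δv = v_e · ln(127,800/12,852.62) = 4336.0 × ln(9.943) = 4336.0 × 2.2969 ≈ 9959 m/s.

Δv ≈ 9960 m/s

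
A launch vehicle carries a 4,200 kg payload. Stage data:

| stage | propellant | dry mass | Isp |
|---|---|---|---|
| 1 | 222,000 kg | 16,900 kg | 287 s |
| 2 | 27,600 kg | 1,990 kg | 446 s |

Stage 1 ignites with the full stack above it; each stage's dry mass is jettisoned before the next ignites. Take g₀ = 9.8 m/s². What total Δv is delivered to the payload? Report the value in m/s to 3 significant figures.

Δv ≈ 12200 m/s

Ignition mass of stage 1 = 222,000+16,900 + 27,600+1,990 + 4,200 = 272,690 kg.
Stage 1: m₀ = 272,690 kg, m_f = 272,690 − 222,000 = 50,690 kg; Δv = 287×9.8×ln(5.38) = 2812.6×1.6826 ≈ 4733 m/s.
Stage 2: m₀ = 33,790 kg, m_f = 33,790 − 27,600 = 6,190 kg; Δv = 446×9.8×ln(5.459) = 4370.8×1.6972 ≈ 7418 m/s.
Total Δv = 4733 + 7418 = 12151 m/s.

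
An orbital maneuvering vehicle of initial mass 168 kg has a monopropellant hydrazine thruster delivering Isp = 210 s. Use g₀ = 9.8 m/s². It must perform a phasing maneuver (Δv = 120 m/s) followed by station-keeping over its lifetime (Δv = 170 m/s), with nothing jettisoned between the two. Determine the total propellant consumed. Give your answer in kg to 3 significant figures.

v_e = Isp · g₀ = 210 × 9.8 = 2058.0 m/s.
After the first burn: m = 168 × exp(−120/2058.0) = 168 × 0.94336 = 158.484 kg.
After the second burn: m = 158.484 × exp(−170/2058.0) = 158.484 × 0.92072 = 145.919 kg.
Total propellant = m₀ − m_final = 168 − 145.919 = 22.081 kg.

total propellant consumed ≈ 22.1 kg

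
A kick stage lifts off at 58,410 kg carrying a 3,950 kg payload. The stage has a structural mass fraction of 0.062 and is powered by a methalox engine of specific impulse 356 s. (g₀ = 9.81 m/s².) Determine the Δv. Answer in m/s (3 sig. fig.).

Δv ≈ 7250 m/s

Stage wet mass = m₀ − payload = 58,410 − 3,950 = 54,460 kg.
Stage dry mass = ε × stage wet mass = 0.062 × 54,460 = 3,376.52 kg.
Burnout mass m_f = stage dry + payload = 3,376.52 + 3,950 = 7,326.52 kg.
v_e = Isp · g₀ = 356 × 9.81 = 3492.4 m/s.
Δv = v_e · ln(58,410/7,326.52) = 3492.4 × ln(7.972) = 3492.4 × 2.0760 ≈ 7250 m/s.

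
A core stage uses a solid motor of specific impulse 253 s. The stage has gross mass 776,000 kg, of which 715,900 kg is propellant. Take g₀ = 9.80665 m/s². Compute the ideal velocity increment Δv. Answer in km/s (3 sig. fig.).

v_e = Isp · g₀ = 253 × 9.80665 = 2481.1 m/s.
m_f = m₀ − m_prop = 776,000 − 715,900 = 60,100 kg.
Δv = v_e · ln(m₀/m_f) = 2481.1 × ln(12.91) = 2481.1 × 2.5581 ≈ 6347.0 m/s.

Δv ≈ 6.35 km/s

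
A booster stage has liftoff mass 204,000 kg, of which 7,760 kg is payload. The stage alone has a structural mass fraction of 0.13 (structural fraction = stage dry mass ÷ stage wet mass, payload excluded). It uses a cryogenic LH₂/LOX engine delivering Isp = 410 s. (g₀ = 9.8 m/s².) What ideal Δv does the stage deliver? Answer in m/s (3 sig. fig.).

Stage wet mass = m₀ − payload = 204,000 − 7,760 = 196,240 kg.
Stage dry mass = ε × stage wet mass = 0.13 × 196,240 = 25,511.2 kg.
Burnout mass m_f = stage dry + payload = 25,511.2 + 7,760 = 33,271.2 kg.
v_e = Isp · g₀ = 410 × 9.8 = 4018.0 m/s.
By the Tsiolkovsky rocket equation, Δv = v_e · ln(204,000/33,271.2) = 4018.0 × ln(6.131) = 4018.0 × 1.8134 ≈ 7286 m/s.

Δv ≈ 7290 m/s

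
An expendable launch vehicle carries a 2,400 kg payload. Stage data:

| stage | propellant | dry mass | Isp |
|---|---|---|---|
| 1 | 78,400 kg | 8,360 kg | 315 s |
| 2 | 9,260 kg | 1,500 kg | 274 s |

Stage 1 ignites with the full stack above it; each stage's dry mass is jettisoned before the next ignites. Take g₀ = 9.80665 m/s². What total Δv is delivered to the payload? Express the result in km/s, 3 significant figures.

Δv ≈ 8.01 km/s

Ignition mass of stage 1 = 78,400+8,360 + 9,260+1,500 + 2,400 = 99,920 kg.
Stage 1: m₀ = 99,920 kg, m_f = 99,920 − 78,400 = 21,520 kg; Δv = 315×9.80665×ln(4.643) = 3089.1×1.5354 ≈ 4743 m/s.
Stage 2: m₀ = 13,160 kg, m_f = 13,160 − 9,260 = 3,900 kg; Δv = 274×9.80665×ln(3.374) = 2687.0×1.2162 ≈ 3268 m/s.
Total Δv = 4743 + 3268 = 8011 m/s.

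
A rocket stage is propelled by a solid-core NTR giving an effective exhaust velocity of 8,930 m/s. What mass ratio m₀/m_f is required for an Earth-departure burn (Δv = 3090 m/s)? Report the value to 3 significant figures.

mass ratio ≈ 1.41

m₀/m_f = exp(Δv / v_e) = exp(3090 / 8930.0) = exp(0.3460) = 1.4134.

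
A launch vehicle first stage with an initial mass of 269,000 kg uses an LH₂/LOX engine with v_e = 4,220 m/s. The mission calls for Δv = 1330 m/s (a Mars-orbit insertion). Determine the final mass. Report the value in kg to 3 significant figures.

By the Tsiolkovsky rocket equation, m₀/m_f = exp(Δv / v_e) = exp(1330 / 4220.0) = exp(0.3152) = 1.3705.
m_f = m₀ / 1.3705 = 269,000 / 1.3705 = 196,279 kg.

final mass ≈ 196000 kg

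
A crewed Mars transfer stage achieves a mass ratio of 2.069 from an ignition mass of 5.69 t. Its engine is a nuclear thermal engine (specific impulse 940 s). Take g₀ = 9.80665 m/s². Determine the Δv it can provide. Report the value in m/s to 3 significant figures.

Δv ≈ 6700 m/s

v_e = Isp · g₀ = 940 × 9.80665 = 9218.3 m/s.
Δv = v_e · ln(2.069) = 9218.3 × 0.7271 ≈ 6702.3 m/s.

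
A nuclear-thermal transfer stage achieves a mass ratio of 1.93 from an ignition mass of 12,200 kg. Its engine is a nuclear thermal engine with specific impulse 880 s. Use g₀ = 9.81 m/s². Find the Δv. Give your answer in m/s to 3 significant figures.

v_e = Isp · g₀ = 880 × 9.81 = 8632.8 m/s.
Rocket equation: Δv = v_e · ln(1.93) = 8632.8 × 0.6575 ≈ 5676.2 m/s.

Δv ≈ 5680 m/s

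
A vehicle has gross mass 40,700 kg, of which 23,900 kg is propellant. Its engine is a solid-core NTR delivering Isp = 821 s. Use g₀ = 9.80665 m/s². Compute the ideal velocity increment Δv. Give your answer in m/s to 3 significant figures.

Δv ≈ 7120 m/s

v_e = Isp · g₀ = 821 × 9.80665 = 8051.3 m/s.
m_f = m₀ − m_prop = 40,700 − 23,900 = 16,800 kg.
Rocket equation: Δv = v_e · ln(m₀/m_f) = 8051.3 × ln(2.423) = 8051.3 × 0.8848 ≈ 7124.2 m/s.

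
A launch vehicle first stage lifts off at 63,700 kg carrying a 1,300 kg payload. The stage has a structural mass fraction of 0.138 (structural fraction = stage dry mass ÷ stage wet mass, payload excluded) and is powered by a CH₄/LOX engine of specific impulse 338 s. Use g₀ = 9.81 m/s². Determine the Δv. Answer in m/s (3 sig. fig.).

Δv ≈ 6170 m/s

Stage wet mass = m₀ − payload = 63,700 − 1,300 = 62,400 kg.
Stage dry mass = ε × stage wet mass = 0.138 × 62,400 = 8,611.2 kg.
Burnout mass m_f = stage dry + payload = 8,611.2 + 1,300 = 9,911.2 kg.
v_e = Isp · g₀ = 338 × 9.81 = 3315.8 m/s.
Δv = v_e · ln(63,700/9,911.2) = 3315.8 × ln(6.427) = 3315.8 × 1.8605 ≈ 6169 m/s.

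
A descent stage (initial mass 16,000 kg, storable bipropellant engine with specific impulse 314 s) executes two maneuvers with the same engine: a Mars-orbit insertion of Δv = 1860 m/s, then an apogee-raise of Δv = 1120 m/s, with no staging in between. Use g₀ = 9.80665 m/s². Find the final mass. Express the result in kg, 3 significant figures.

final mass ≈ 6080 kg

v_e = Isp · g₀ = 314 × 9.80665 = 3079.3 m/s.
After the first burn: m = 16000 × exp(−1860/3079.3) = 16000 × 0.54660 = 8,745.6 kg.
After the second burn: m = 8,745.6 × exp(−1120/3079.3) = 8,745.6 × 0.69509 = 6,078.98 kg.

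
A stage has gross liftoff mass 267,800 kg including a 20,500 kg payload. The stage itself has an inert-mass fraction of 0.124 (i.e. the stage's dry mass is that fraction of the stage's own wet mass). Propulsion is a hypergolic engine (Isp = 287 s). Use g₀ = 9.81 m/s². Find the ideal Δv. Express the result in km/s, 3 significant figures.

Δv ≈ 4.66 km/s

Stage wet mass = m₀ − payload = 267,800 − 20,500 = 247,300 kg.
Stage dry mass = ε × stage wet mass = 0.124 × 247,300 = 30,665.2 kg.
Burnout mass m_f = stage dry + payload = 30,665.2 + 20,500 = 51,165.2 kg.
v_e = Isp · g₀ = 287 × 9.81 = 2815.5 m/s.
Δv = v_e · ln(267,800/51,165.2) = 2815.5 × ln(5.234) = 2815.5 × 1.6552 ≈ 4660 m/s.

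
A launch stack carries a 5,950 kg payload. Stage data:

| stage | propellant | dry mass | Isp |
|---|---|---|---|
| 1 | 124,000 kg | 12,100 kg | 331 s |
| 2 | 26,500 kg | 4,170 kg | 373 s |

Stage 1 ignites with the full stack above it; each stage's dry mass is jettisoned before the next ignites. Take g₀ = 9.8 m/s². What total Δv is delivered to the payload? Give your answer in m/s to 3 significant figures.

Δv ≈ 8810 m/s

Ignition mass of stage 1 = 124,000+12,100 + 26,500+4,170 + 5,950 = 172,720 kg.
Stage 1: m₀ = 172,720 kg, m_f = 172,720 − 124,000 = 48,720 kg; Δv = 331×9.8×ln(3.545) = 3243.8×1.2656 ≈ 4105 m/s.
Stage 2: m₀ = 36,620 kg, m_f = 36,620 − 26,500 = 10,120 kg; Δv = 373×9.8×ln(3.619) = 3655.4×1.2861 ≈ 4701 m/s.
Total Δv = 4105 + 4701 = 8806 m/s.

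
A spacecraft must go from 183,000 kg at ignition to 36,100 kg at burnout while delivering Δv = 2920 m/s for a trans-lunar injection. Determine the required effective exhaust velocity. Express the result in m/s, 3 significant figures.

v_e ≈ 1800 m/s

ln(m₀/m_f) = ln(183000/36100) = ln(5.069) = 1.6232.
By the Tsiolkovsky rocket equation, v_e = Δv / ln(m₀/m_f) = 2920 / 1.6232 = 1798.9 m/s.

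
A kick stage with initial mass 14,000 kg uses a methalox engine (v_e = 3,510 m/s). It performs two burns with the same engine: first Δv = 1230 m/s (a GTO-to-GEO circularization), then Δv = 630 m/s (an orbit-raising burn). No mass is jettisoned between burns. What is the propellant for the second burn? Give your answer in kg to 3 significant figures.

propellant for the second burn ≈ 1620 kg

After the first burn: m = 14000 × exp(−1230/3510.0) = 14000 × 0.70439 = 9,861.46 kg.
After the second burn: m = 9,861.46 × exp(−630/3510.0) = 9,861.46 × 0.83570 = 8,241.22 kg.
Second-burn propellant = 9,861.46 − 8,241.22 = 1,620.24 kg.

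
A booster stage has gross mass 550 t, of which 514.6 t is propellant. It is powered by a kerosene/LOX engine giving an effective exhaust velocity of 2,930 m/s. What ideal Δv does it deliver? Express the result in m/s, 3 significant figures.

m_f = m₀ − m_prop = 550 − 514.6 = 35.4 t.
Δv = v_e · ln(m₀/m_f) = 2930.0 × ln(15.54) = 2930.0 × 2.7432 ≈ 8037.6 m/s.

Δv ≈ 8040 m/s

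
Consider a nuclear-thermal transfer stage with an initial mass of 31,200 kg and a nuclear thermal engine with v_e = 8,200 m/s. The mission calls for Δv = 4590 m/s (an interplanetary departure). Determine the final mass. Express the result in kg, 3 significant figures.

m₀/m_f = exp(Δv / v_e) = exp(4590 / 8200.0) = exp(0.5598) = 1.7502.
m_f = m₀ / 1.7502 = 31,200 / 1.7502 = 17,826.5 kg.

final mass ≈ 17800 kg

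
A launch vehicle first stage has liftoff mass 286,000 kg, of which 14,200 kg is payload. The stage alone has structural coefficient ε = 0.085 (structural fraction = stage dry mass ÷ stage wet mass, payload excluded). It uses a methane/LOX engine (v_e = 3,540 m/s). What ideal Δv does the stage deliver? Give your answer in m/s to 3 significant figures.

Δv ≈ 7210 m/s

Stage wet mass = m₀ − payload = 286,000 − 14,200 = 271,800 kg.
Stage dry mass = ε × stage wet mass = 0.085 × 271,800 = 23,103 kg.
Burnout mass m_f = stage dry + payload = 23,103 + 14,200 = 37,303 kg.
Rocket equation: Δv = v_e · ln(286,000/37,303) = 3540.0 × ln(7.667) = 3540.0 × 2.0369 ≈ 7211 m/s.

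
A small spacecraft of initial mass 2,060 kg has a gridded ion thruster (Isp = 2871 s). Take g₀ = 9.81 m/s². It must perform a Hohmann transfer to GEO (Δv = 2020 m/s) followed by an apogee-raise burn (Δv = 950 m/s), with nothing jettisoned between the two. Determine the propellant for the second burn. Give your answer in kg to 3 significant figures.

v_e = Isp · g₀ = 2871 × 9.81 = 28164.5 m/s.
After the first burn: m = 2060 × exp(−2020/28164.5) = 2060 × 0.93079 = 1,917.43 kg.
After the second burn: m = 1,917.43 × exp(−950/28164.5) = 1,917.43 × 0.96683 = 1,853.83 kg.
Second-burn propellant = 1,917.43 − 1,853.83 = 63.6 kg.

propellant for the second burn ≈ 63.6 kg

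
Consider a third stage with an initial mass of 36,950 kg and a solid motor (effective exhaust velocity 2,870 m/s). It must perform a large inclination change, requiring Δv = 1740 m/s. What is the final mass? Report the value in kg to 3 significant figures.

final mass ≈ 20200 kg

From the ideal rocket equation, m₀/m_f = exp(Δv / v_e) = exp(1740 / 2870.0) = exp(0.6063) = 1.8336.
m_f = m₀ / 1.8336 = 36,950 / 1.8336 = 20,151.6 kg.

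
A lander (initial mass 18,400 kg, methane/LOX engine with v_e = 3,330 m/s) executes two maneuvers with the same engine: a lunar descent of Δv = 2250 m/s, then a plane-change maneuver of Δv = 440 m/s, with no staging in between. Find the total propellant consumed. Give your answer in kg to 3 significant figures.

total propellant consumed ≈ 10200 kg

After the first burn: m = 18400 × exp(−2250/3330.0) = 18400 × 0.50881 = 9,362.1 kg.
After the second burn: m = 9,362.1 × exp(−440/3330.0) = 9,362.1 × 0.87623 = 8,203.35 kg.
Total propellant = m₀ − m_final = 18400 − 8,203.35 = 10,196.65 kg.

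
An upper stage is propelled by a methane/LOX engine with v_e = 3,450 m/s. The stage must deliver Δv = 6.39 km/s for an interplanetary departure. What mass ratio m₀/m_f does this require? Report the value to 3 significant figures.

m₀/m_f = exp(Δv / v_e) = exp(6390 / 3450.0) = exp(1.8522) = 6.3737.

mass ratio ≈ 6.37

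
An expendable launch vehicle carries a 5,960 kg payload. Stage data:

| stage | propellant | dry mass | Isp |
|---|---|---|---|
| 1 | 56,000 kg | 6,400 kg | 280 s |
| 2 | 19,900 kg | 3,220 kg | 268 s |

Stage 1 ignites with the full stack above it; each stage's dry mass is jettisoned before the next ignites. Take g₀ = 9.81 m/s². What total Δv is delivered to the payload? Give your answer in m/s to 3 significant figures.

Ignition mass of stage 1 = 56,000+6,400 + 19,900+3,220 + 5,960 = 91,480 kg.
Stage 1: m₀ = 91,480 kg, m_f = 91,480 − 56,000 = 35,480 kg; Δv = 280×9.81×ln(2.578) = 2746.8×0.9472 ≈ 2602 m/s.
Stage 2: m₀ = 29,080 kg, m_f = 29,080 − 19,900 = 9,180 kg; Δv = 268×9.81×ln(3.168) = 2629.1×1.1530 ≈ 3031 m/s.
Total Δv = 2602 + 3031 = 5633 m/s.

Δv ≈ 5630 m/s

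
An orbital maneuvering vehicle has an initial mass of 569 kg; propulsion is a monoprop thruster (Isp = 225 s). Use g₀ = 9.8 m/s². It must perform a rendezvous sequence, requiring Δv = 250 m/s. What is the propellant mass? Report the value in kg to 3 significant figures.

v_e = Isp · g₀ = 225 × 9.8 = 2205.0 m/s.
By the Tsiolkovsky rocket equation, m₀/m_f = exp(Δv / v_e) = exp(250 / 2205.0) = exp(0.1134) = 1.1201.
m_f = 569 / 1.1201 = 507.99 kg, so propellant = m₀ − m_f = 569 − 507.99 = 61.01 kg.

propellant mass ≈ 61.0 kg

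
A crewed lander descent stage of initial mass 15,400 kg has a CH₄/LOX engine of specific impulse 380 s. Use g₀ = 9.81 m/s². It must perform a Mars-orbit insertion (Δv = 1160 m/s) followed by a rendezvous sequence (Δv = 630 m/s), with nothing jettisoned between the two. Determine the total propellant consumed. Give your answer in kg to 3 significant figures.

v_e = Isp · g₀ = 380 × 9.81 = 3727.8 m/s.
After the first burn: m = 15400 × exp(−1160/3727.8) = 15400 × 0.73259 = 11,281.9 kg.
After the second burn: m = 11,281.9 × exp(−630/3727.8) = 11,281.9 × 0.84451 = 9,527.68 kg.
Total propellant = m₀ − m_final = 15400 − 9,527.68 = 5,872.32 kg.

total propellant consumed ≈ 5870 kg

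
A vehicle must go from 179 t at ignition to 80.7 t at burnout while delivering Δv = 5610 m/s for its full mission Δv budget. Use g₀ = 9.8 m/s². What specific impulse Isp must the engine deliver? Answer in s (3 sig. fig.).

Isp ≈ 719 s

ln(m₀/m_f) = ln(179000/80700) = ln(2.218) = 0.7966.
v_e = Δv / ln(m₀/m_f) = 5610 / 0.7966 = 7042.0 m/s.
Isp = v_e / g₀ = 7042.0 / 9.8 = 718.6 s.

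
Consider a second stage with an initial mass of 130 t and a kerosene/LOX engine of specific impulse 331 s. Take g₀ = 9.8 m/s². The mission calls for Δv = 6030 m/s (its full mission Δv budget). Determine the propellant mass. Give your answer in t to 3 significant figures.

v_e = Isp · g₀ = 331 × 9.8 = 3243.8 m/s.
Rocket equation: m₀/m_f = exp(Δv / v_e) = exp(6030 / 3243.8) = exp(1.8589) = 6.4169.
m_f = 130 / 6.4169 = 20.259 t, so propellant = m₀ − m_f = 130 − 20.259 = 109.741 t.

propellant mass ≈ 110 t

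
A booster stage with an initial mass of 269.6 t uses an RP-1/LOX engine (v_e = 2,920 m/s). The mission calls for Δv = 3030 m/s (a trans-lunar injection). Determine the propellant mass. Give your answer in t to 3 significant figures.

Rocket equation: m₀/m_f = exp(Δv / v_e) = exp(3030 / 2920.0) = exp(1.0377) = 2.8226.
m_f = 269.6 / 2.8226 = 95.5148 t, so propellant = m₀ − m_f = 269.6 − 95.5148 = 174.0852 t.

propellant mass ≈ 174 t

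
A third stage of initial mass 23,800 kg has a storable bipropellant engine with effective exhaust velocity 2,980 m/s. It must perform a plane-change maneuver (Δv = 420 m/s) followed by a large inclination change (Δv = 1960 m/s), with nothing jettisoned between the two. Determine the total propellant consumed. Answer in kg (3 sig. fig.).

total propellant consumed ≈ 13100 kg

After the first burn: m = 23800 × exp(−420/2980.0) = 23800 × 0.86854 = 20,671.3 kg.
After the second burn: m = 20,671.3 × exp(−1960/2980.0) = 20,671.3 × 0.51803 = 10,708.4 kg.
Total propellant = m₀ − m_final = 23800 − 10,708.4 = 13,091.6 kg.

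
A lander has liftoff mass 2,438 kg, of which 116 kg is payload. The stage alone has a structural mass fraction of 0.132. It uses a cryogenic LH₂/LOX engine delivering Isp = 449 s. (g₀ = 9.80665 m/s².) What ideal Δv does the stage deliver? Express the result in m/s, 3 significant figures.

Δv ≈ 7720 m/s

Stage wet mass = m₀ − payload = 2,438 − 116 = 2,322 kg.
Stage dry mass = ε × stage wet mass = 0.132 × 2,322 = 306.504 kg.
Burnout mass m_f = stage dry + payload = 306.504 + 116 = 422.504 kg.
v_e = Isp · g₀ = 449 × 9.80665 = 4403.2 m/s.
Δv = v_e · ln(2,438/422.504) = 4403.2 × ln(5.77) = 4403.2 × 1.7527 ≈ 7718 m/s.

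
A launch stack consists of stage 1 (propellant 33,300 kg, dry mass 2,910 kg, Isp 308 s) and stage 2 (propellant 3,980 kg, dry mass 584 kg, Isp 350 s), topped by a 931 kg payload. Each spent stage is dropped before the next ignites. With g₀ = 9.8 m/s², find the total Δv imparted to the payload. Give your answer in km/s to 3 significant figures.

Δv ≈ 9.25 km/s

Ignition mass of stage 1 = 33,300+2,910 + 3,980+584 + 931 = 41,705 kg.
Stage 1: m₀ = 41,705 kg, m_f = 41,705 − 33,300 = 8,405 kg; Δv = 308×9.8×ln(4.962) = 3018.4×1.6018 ≈ 4835 m/s.
Stage 2: m₀ = 5,495 kg, m_f = 5,495 − 3,980 = 1,515 kg; Δv = 350×9.8×ln(3.627) = 3430.0×1.2884 ≈ 4419 m/s.
Total Δv = 4835 + 4419 = 9254 m/s.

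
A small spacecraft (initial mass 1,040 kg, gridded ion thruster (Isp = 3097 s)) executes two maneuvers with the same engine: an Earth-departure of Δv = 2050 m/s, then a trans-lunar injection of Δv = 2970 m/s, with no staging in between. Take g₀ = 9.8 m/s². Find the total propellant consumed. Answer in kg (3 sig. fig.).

v_e = Isp · g₀ = 3097 × 9.8 = 30350.6 m/s.
After the first burn: m = 1040 × exp(−2050/30350.6) = 1040 × 0.93469 = 972.078 kg.
After the second burn: m = 972.078 × exp(−2970/30350.6) = 972.078 × 0.90678 = 881.461 kg.
Total propellant = m₀ − m_final = 1040 − 881.461 = 158.539 kg.

total propellant consumed ≈ 159 kg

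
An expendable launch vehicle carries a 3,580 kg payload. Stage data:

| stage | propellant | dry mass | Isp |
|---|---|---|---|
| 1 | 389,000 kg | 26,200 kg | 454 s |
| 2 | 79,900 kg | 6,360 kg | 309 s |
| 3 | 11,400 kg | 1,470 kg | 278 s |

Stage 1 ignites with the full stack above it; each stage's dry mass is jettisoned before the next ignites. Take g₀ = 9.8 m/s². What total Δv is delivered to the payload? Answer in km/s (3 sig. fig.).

Δv ≈ 14.0 km/s

Ignition mass of stage 1 = 389,000+26,200 + 79,900+6,360 + 11,400+1,470 + 3,580 = 517,910 kg.
Stage 1: m₀ = 517,910 kg, m_f = 517,910 − 389,000 = 128,910 kg; Δv = 454×9.8×ln(4.018) = 4449.2×1.3907 ≈ 6187 m/s.
Stage 2: m₀ = 102,710 kg, m_f = 102,710 − 79,900 = 22,810 kg; Δv = 309×9.8×ln(4.503) = 3028.2×1.5047 ≈ 4557 m/s.
Stage 3: m₀ = 16,450 kg, m_f = 16,450 − 11,400 = 5,050 kg; Δv = 278×9.8×ln(3.257) = 2724.4×1.1809 ≈ 3217 m/s.
Total Δv = 6187 + 4557 + 3217 = 13961 m/s.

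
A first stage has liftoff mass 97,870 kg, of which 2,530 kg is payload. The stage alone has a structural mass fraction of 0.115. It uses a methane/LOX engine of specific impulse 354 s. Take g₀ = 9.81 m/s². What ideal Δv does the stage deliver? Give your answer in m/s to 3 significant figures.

Δv ≈ 6880 m/s

Stage wet mass = m₀ − payload = 97,870 − 2,530 = 95,340 kg.
Stage dry mass = ε × stage wet mass = 0.115 × 95,340 = 10,964.1 kg.
Burnout mass m_f = stage dry + payload = 10,964.1 + 2,530 = 13,494.1 kg.
v_e = Isp · g₀ = 354 × 9.81 = 3472.7 m/s.
Δv = v_e · ln(97,870/13,494.1) = 3472.7 × ln(7.253) = 3472.7 × 1.9814 ≈ 6881 m/s.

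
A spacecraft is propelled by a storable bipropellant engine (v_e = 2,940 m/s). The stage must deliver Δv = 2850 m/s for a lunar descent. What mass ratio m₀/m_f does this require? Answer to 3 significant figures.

mass ratio ≈ 2.64

From the ideal rocket equation, m₀/m_f = exp(Δv / v_e) = exp(2850 / 2940.0) = exp(0.9694) = 2.6363.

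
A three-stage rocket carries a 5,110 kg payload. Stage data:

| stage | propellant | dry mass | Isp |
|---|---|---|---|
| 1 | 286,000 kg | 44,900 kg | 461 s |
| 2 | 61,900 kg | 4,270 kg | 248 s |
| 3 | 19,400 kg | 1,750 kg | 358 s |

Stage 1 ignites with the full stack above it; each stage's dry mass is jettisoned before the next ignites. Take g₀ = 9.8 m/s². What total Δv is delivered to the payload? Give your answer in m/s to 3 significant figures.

Δv ≈ 12500 m/s

Ignition mass of stage 1 = 286,000+44,900 + 61,900+4,270 + 19,400+1,750 + 5,110 = 423,330 kg.
Stage 1: m₀ = 423,330 kg, m_f = 423,330 − 286,000 = 137,330 kg; Δv = 461×9.8×ln(3.083) = 4517.8×1.1258 ≈ 5086 m/s.
Stage 2: m₀ = 92,430 kg, m_f = 92,430 − 61,900 = 30,530 kg; Δv = 248×9.8×ln(3.028) = 2430.4×1.1077 ≈ 2692 m/s.
Stage 3: m₀ = 26,260 kg, m_f = 26,260 − 19,400 = 6,860 kg; Δv = 358×9.8×ln(3.828) = 3508.4×1.3423 ≈ 4709 m/s.
Total Δv = 5086 + 2692 + 4709 = 12487 m/s.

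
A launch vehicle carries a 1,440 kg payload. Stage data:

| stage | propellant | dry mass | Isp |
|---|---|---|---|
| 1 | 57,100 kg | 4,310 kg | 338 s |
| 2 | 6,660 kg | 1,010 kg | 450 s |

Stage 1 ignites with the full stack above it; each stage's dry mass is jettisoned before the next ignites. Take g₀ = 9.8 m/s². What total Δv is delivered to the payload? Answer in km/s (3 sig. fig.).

Ignition mass of stage 1 = 57,100+4,310 + 6,660+1,010 + 1,440 = 70,520 kg.
Stage 1: m₀ = 70,520 kg, m_f = 70,520 − 57,100 = 13,420 kg; Δv = 338×9.8×ln(5.255) = 3312.4×1.6592 ≈ 5496 m/s.
Stage 2: m₀ = 9,110 kg, m_f = 9,110 − 6,660 = 2,450 kg; Δv = 450×9.8×ln(3.718) = 4410.0×1.3133 ≈ 5792 m/s.
Total Δv = 5496 + 5792 = 11288 m/s.

Δv ≈ 11.3 km/s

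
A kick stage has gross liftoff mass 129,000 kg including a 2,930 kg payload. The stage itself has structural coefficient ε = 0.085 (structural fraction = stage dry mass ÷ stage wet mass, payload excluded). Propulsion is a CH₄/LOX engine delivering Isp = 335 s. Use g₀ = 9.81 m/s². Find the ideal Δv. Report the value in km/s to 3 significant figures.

Δv ≈ 7.38 km/s

Stage wet mass = m₀ − payload = 129,000 − 2,930 = 126,070 kg.
Stage dry mass = ε × stage wet mass = 0.085 × 126,070 = 10,716 kg.
Burnout mass m_f = stage dry + payload = 10,716 + 2,930 = 13,646 kg.
v_e = Isp · g₀ = 335 × 9.81 = 3286.4 m/s.
Rocket equation: Δv = v_e · ln(129,000/13,646) = 3286.4 × ln(9.453) = 3286.4 × 2.2464 ≈ 7382 m/s.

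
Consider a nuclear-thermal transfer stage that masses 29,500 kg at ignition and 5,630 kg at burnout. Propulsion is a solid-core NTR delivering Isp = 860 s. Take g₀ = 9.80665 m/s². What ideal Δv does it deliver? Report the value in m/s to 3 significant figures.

v_e = Isp · g₀ = 860 × 9.80665 = 8433.7 m/s.
Δv = v_e · ln(m₀/m_f) = 8433.7 × ln(5.24) = 8433.7 × 1.6563 ≈ 13968.6 m/s.

Δv ≈ 14000 m/s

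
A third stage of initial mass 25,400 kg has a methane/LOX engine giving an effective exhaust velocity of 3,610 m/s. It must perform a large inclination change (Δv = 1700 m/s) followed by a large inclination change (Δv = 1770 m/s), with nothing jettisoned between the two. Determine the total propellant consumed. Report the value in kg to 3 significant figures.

total propellant consumed ≈ 15700 kg

After the first burn: m = 25400 × exp(−1700/3610.0) = 25400 × 0.62443 = 15,860.5 kg.
After the second burn: m = 15,860.5 × exp(−1770/3610.0) = 15,860.5 × 0.61244 = 9,713.6 kg.
Total propellant = m₀ − m_final = 25400 − 9,713.6 = 15,686.4 kg.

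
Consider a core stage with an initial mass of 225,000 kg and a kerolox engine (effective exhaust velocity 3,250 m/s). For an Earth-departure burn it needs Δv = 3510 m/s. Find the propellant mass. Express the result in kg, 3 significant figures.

From the ideal rocket equation, m₀/m_f = exp(Δv / v_e) = exp(3510 / 3250.0) = exp(1.0800) = 2.9447.
m_f = 225,000 / 2.9447 = 76,408.5 kg, so propellant = m₀ − m_f = 225,000 − 76,408.5 = 148,591.5 kg.

propellant mass ≈ 149000 kg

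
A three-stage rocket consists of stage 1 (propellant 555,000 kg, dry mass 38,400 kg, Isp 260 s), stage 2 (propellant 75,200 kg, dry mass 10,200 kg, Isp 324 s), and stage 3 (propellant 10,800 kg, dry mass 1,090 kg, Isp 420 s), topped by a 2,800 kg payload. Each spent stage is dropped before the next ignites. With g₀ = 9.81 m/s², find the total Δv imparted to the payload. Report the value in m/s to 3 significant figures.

Δv ≈ 14000 m/s

Ignition mass of stage 1 = 555,000+38,400 + 75,200+10,200 + 10,800+1,090 + 2,800 = 693,490 kg.
Stage 1: m₀ = 693,490 kg, m_f = 693,490 − 555,000 = 138,490 kg; Δv = 260×9.81×ln(5.008) = 2550.6×1.6109 ≈ 4109 m/s.
Stage 2: m₀ = 100,090 kg, m_f = 100,090 − 75,200 = 24,890 kg; Δv = 324×9.81×ln(4.021) = 3178.4×1.3916 ≈ 4423 m/s.
Stage 3: m₀ = 14,690 kg, m_f = 14,690 − 10,800 = 3,890 kg; Δv = 420×9.81×ln(3.776) = 4120.2×1.3288 ≈ 5475 m/s.
Total Δv = 4109 + 4423 + 5475 = 14007 m/s.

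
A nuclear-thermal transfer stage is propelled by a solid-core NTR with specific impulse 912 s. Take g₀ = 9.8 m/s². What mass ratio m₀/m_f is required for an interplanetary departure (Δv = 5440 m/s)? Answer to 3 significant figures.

v_e = Isp · g₀ = 912 × 9.8 = 8937.6 m/s.
m₀/m_f = exp(Δv / v_e) = exp(5440 / 8937.6) = exp(0.6087) = 1.8380.

mass ratio ≈ 1.84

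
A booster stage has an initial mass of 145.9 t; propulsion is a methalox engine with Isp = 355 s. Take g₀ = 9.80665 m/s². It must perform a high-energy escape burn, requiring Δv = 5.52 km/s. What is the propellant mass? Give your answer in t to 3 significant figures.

propellant mass ≈ 116 t

v_e = Isp · g₀ = 355 × 9.80665 = 3481.4 m/s.
From the ideal rocket equation, m₀/m_f = exp(Δv / v_e) = exp(5520 / 3481.4) = exp(1.5856) = 4.8822.
m_f = 145.9 / 4.8822 = 29.8841 t, so propellant = m₀ − m_f = 145.9 − 29.8841 = 116.0159 t.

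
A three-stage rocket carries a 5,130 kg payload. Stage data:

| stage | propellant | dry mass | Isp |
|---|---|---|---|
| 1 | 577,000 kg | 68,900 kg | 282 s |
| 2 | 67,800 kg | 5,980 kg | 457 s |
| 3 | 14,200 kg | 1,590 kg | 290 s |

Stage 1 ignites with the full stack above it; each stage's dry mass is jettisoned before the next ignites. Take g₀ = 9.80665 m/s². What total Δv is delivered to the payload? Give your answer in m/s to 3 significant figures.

Ignition mass of stage 1 = 577,000+68,900 + 67,800+5,980 + 14,200+1,590 + 5,130 = 740,600 kg.
Stage 1: m₀ = 740,600 kg, m_f = 740,600 − 577,000 = 163,600 kg; Δv = 282×9.80665×ln(4.527) = 2765.5×1.5100 ≈ 4176 m/s.
Stage 2: m₀ = 94,700 kg, m_f = 94,700 − 67,800 = 26,900 kg; Δv = 457×9.80665×ln(3.52) = 4481.6×1.2586 ≈ 5641 m/s.
Stage 3: m₀ = 20,920 kg, m_f = 20,920 − 14,200 = 6,720 kg; Δv = 290×9.80665×ln(3.113) = 2843.9×1.1356 ≈ 3230 m/s.
Total Δv = 4176 + 5641 + 3230 = 13047 m/s.

Δv ≈ 13000 m/s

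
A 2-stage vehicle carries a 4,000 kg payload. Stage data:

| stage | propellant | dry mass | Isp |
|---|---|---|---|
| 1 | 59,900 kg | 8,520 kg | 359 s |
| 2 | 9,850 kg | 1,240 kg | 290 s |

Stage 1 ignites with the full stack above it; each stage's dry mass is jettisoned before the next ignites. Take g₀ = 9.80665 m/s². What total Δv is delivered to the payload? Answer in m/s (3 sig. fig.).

Ignition mass of stage 1 = 59,900+8,520 + 9,850+1,240 + 4,000 = 83,510 kg.
Stage 1: m₀ = 83,510 kg, m_f = 83,510 − 59,900 = 23,610 kg; Δv = 359×9.80665×ln(3.537) = 3520.6×1.2633 ≈ 4448 m/s.
Stage 2: m₀ = 15,090 kg, m_f = 15,090 − 9,850 = 5,240 kg; Δv = 290×9.80665×ln(2.88) = 2843.9×1.0577 ≈ 3008 m/s.
Total Δv = 4448 + 3008 = 7456 m/s.

Δv ≈ 7460 m/s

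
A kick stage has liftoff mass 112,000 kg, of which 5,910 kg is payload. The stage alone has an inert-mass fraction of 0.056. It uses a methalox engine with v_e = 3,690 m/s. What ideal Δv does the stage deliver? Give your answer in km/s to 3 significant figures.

Δv ≈ 8.29 km/s

Stage wet mass = m₀ − payload = 112,000 − 5,910 = 106,090 kg.
Stage dry mass = ε × stage wet mass = 0.056 × 106,090 = 5,941.04 kg.
Burnout mass m_f = stage dry + payload = 5,941.04 + 5,910 = 11,851.04 kg.
From the ideal rocket equation, Δv = v_e · ln(112,000/11,851.04) = 3690.0 × ln(9.451) = 3690.0 × 2.2461 ≈ 8288 m/s.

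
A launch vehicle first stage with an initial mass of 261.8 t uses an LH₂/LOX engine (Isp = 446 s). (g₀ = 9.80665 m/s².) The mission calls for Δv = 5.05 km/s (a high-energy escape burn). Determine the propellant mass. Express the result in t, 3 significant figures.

v_e = Isp · g₀ = 446 × 9.80665 = 4373.8 m/s.
Using Δv = v_e ln(m₀/m_f): m₀/m_f = exp(Δv / v_e) = exp(5050 / 4373.8) = exp(1.1546) = 3.1728.
m_f = 261.8 / 3.1728 = 82.5139 t, so propellant = m₀ − m_f = 261.8 − 82.5139 = 179.2861 t.

propellant mass ≈ 179 t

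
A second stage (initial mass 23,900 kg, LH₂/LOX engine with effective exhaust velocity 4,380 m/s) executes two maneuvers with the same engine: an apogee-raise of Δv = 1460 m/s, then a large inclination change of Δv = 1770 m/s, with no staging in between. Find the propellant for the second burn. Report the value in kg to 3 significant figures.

After the first burn: m = 23900 × exp(−1460/4380.0) = 23900 × 0.71653 = 17,125.1 kg.
After the second burn: m = 17,125.1 × exp(−1770/4380.0) = 17,125.1 × 0.66757 = 11,432.2 kg.
Second-burn propellant = 17,125.1 − 11,432.2 = 5,692.9 kg.

propellant for the second burn ≈ 5690 kg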